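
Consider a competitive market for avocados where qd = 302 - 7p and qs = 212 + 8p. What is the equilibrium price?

p* = 6

Set qd = qs: 302 - 7p = 212 + 8p.
90 = 15p, so p* = 6.
q* = 302 − 7(6) = 260.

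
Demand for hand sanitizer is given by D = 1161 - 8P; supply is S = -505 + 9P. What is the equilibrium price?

Set D = S: 1161 - 8P = -505 + 9P.
1666 = 17P, so P* = 98.
Q* = 1161 − 8(98) = 377.

P* = 98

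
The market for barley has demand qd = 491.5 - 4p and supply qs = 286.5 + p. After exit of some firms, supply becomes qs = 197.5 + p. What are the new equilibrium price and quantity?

p' = 58.8, q' = 256.3

Original equilibrium: p* = 41, q* = 327.5.
New equilibrium: 491.5 - 4p = 197.5 + p, so 294 = 5p and p' = 58.8; q' = 491.5 − 4(58.8) = 256.3.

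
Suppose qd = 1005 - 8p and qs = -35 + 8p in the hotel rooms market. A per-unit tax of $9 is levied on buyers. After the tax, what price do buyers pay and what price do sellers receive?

Pre-tax equilibrium: p* = 65, q* = 485.
Tax on buyers shifts demand to qd = 1005 − 8(p + 9) = 933 - 8p.
933 - 8p = -35 + 8p gives seller price ps = 60.5; buyers pay pb = 60.5 + 9 = 69.5.
New quantity: q = 1005 − 8(69.5) = 449.

Buyers pay $69.5, sellers receive $60.5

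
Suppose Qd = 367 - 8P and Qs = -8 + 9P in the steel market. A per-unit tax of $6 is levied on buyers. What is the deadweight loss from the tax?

Deadweight loss = 1296/17

Pre-tax equilibrium: P* = 375/17, Q* = 3239/17.
Tax on buyers shifts demand to Qd = 367 − 8(P + 6) = 319 - 8P.
319 - 8P = -8 + 9P gives seller price Ps = 327/17; buyers pay Pb = 327/17 + 6 = 429/17.
New quantity: Q = 367 − 8(429/17) = 2807/17.
DWL = ½ × 6 × (3239/17 − 2807/17) = 1296/17.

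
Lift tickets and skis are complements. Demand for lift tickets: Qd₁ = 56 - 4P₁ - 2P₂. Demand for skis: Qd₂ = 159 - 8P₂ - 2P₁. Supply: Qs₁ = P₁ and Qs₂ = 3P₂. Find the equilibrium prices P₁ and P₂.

Market 1: 56 - 4P₁ - 2P₂ = P₁ → 5P₁ + 2P₂ = 56.
Market 2: 11P₂ + 2P₁ = 159.
Eliminating P₂: 11×(1) − 2×(2) gives 51P₁ = 298, so P₁ = 298/51.
Back-substitute into (2): P₂ = (159 − 2×298/51) / 11 = 683/51.

P₁ = 298/51, P₂ = 683/51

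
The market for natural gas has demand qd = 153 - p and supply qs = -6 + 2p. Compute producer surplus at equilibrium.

Producer surplus = 2500

Equilibrium: 153 - p = -6 + 2p gives p* = 53, q* = 100.
Supply starts at p = 3 (where qs = 0).
PS = ½(53 − 3)(100) = 2500.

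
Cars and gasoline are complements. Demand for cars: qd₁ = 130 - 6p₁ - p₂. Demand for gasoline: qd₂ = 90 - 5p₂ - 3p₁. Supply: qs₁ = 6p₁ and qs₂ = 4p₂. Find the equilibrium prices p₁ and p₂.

Market 1: 130 - 6p₁ - p₂ = 6p₁ → 12p₁ + p₂ = 130.
Market 2: 9p₂ + 3p₁ = 90.
Eliminating p₂: 9×(1) − 1×(2) gives 105p₁ = 1080, so p₁ = 72/7.
Back-substitute into (2): p₂ = (90 − 3×72/7) / 9 = 46/7.

p₁ = 72/7, p₂ = 46/7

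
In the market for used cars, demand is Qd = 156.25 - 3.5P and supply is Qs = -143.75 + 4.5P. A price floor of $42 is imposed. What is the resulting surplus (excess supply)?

Surplus = 36

Equilibrium price would be P* = 37.5, so the floor at 42 binds.
At P = 42: Qd = 9.25, Qs = 45.25.
Surplus = 45.25 − 9.25 = 36.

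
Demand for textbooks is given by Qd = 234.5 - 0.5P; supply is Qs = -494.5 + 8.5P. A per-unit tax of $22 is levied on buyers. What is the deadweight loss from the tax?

Deadweight loss = 2057/18

Pre-tax equilibrium: P* = 81, Q* = 194.
Tax on buyers shifts demand to Qd = 234.5 − 0.5(P + 22) = 223.5 - 0.5P.
223.5 - 0.5P = -494.5 + 8.5P gives seller price Ps = 718/9; buyers pay Pb = 718/9 + 22 = 916/9.
New quantity: Q = 234.5 − 0.5(916/9) = 3305/18.
DWL = ½ × 22 × (194 − 3305/18) = 2057/18.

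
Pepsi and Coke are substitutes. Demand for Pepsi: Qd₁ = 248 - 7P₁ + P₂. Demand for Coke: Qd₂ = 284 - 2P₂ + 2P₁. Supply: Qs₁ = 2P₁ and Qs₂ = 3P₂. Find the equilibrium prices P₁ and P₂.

Market 1: 248 - 7P₁ + P₂ = 2P₁ → 9P₁ - P₂ = 248.
Market 2: 5P₂ - 2P₁ = 284.
Eliminating P₂: 5×(1) + 1×(2) gives 43P₁ = 1524, so P₁ = 1524/43.
Back-substitute into (2): P₂ = (284 + 2×1524/43) / 5 = 3052/43.

P₁ = 1524/43, P₂ = 3052/43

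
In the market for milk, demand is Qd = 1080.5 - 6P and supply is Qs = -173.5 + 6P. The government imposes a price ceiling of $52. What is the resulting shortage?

Equilibrium price would be P* = 104.5, so the ceiling at 52 binds.
At P = 52: Qd = 1080.5 − 6(52) = 768.5, Qs = -173.5 + 6(52) = 138.5.
Shortage = 768.5 − 138.5 = 630.

Shortage = 630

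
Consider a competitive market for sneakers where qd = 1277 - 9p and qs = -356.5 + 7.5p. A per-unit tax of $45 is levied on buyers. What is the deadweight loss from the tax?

Deadweight loss = 91125/22

Pre-tax equilibrium: p* = 99, q* = 386.
Tax on buyers shifts demand to qd = 1277 − 9(p + 45) = 872 - 9p.
872 - 9p = -356.5 + 7.5p gives seller price ps = 819/11; buyers pay pb = 819/11 + 45 = 1314/11.
New quantity: q = 1277 − 9(1314/11) = 2221/11.
DWL = ½ × 45 × (386 − 2221/11) = 91125/22.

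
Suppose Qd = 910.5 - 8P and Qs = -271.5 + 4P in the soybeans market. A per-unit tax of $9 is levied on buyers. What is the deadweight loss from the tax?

Pre-tax equilibrium: P* = 98.5, Q* = 122.5.
Tax on buyers shifts demand to Qd = 910.5 − 8(P + 9) = 838.5 - 8P.
838.5 - 8P = -271.5 + 4P gives seller price Ps = 92.5; buyers pay Pb = 92.5 + 9 = 101.5.
New quantity: Q = 910.5 − 8(101.5) = 98.5.
DWL = ½ × 9 × (122.5 − 98.5) = 108.

Deadweight loss = 108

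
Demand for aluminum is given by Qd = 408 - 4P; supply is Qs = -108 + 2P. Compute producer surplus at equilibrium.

Producer surplus = 1024

Equilibrium: 408 - 4P = -108 + 2P gives P* = 86, Q* = 64.
Supply starts at P = 54 (where Qs = 0).
PS = ½(86 − 54)(64) = 1024.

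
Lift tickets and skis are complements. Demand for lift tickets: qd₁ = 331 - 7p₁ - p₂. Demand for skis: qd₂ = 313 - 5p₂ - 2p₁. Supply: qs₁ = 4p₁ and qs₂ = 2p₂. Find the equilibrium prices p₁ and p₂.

Market 1: 331 - 7p₁ - p₂ = 4p₁ → 11p₁ + p₂ = 331.
Market 2: 7p₂ + 2p₁ = 313.
Eliminating p₂: 7×(1) − 1×(2) gives 75p₁ = 2004, so p₁ = 26.72.
Back-substitute into (2): p₂ = (313 − 2×26.72) / 7 = 37.08.

p₁ = 26.72, p₂ = 37.08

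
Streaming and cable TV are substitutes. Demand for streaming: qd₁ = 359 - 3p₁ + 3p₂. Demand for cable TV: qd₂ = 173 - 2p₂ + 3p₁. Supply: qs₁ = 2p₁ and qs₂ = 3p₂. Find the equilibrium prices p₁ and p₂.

Market 1: 359 - 3p₁ + 3p₂ = 2p₁ → 5p₁ - 3p₂ = 359.
Market 2: 5p₂ - 3p₁ = 173.
Eliminating p₂: 5×(1) + 3×(2) gives 16p₁ = 2314, so p₁ = 144.625.
Back-substitute into (2): p₂ = (173 + 3×144.625) / 5 = 121.375.

p₁ = 144.625, p₂ = 121.375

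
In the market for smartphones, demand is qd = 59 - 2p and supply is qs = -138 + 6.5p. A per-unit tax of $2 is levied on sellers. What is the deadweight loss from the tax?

Pre-tax equilibrium: p* = 394/17, q* = 215/17.
Tax on sellers shifts supply to qs = -138 + 6.5(p − 2) = -151 + 6.5p.
59 - 2p = -151 + 6.5p gives buyer price pb = 420/17; sellers receive ps = 420/17 − 2 = 386/17.
New quantity: q = 59 − 2(420/17) = 163/17.
DWL = ½ × 2 × (215/17 − 163/17) = 52/17.

Deadweight loss = 52/17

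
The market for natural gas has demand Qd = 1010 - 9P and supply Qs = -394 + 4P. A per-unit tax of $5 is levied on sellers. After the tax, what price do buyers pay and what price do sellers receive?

Buyers pay 1424/13, sellers receive 1359/13

Pre-tax equilibrium: P* = 108, Q* = 38.
Tax on sellers shifts supply to Qs = -394 + 4(P − 5) = -414 + 4P.
1010 - 9P = -414 + 4P gives buyer price Pb = 1424/13; sellers receive Ps = 1424/13 − 5 = 1359/13.
New quantity: Q = 1010 − 9(1424/13) = 314/13.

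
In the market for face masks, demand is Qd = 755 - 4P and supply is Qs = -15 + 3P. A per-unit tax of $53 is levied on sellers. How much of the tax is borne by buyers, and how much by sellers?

Buyers bear 159/7, sellers bear 212/7

Pre-tax equilibrium: P* = 110, Q* = 315.
Tax on sellers shifts supply to Qs = -15 + 3(P − 53) = -174 + 3P.
755 - 4P = -174 + 3P gives buyer price Pb = 929/7; sellers receive Ps = 929/7 − 53 = 558/7.
New quantity: Q = 755 − 4(929/7) = 1569/7.
Buyer burden = 929/7 − 110 = 159/7; seller burden = 110 − 558/7 = 212/7.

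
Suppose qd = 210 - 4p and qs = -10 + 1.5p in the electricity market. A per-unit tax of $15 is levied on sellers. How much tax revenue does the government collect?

Tax revenue = 5550/11

Pre-tax equilibrium: p* = 40, q* = 50.
Tax on sellers shifts supply to qs = -10 + 1.5(p − 15) = -32.5 + 1.5p.
210 - 4p = -32.5 + 1.5p gives buyer price pb = 485/11; sellers receive ps = 485/11 − 15 = 320/11.
New quantity: q = 210 − 4(485/11) = 370/11.
Revenue = 15 × 370/11 = 5550/11.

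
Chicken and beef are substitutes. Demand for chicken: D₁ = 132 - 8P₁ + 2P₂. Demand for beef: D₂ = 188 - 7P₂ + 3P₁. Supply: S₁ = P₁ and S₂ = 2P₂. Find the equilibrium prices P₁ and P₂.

Market 1: 132 - 8P₁ + 2P₂ = P₁ → 9P₁ - 2P₂ = 132.
Market 2: 9P₂ - 3P₁ = 188.
Eliminating P₂: 9×(1) + 2×(2) gives 75P₁ = 1564, so P₁ = 1564/75.
Back-substitute into (2): P₂ = (188 + 3×1564/75) / 9 = 27.84.

P₁ = 1564/75, P₂ = 27.84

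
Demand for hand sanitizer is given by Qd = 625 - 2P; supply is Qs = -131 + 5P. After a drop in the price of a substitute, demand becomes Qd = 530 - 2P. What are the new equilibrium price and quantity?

Original equilibrium: P* = 108, Q* = 409.
New equilibrium: 530 - 2P = -131 + 5P, so 661 = 7P and P' = 661/7; Q' = 530 − 2(661/7) = 2388/7.

P' = 661/7, Q' = 2388/7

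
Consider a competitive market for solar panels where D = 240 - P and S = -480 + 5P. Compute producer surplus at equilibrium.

Producer surplus = 1440

Equilibrium: 240 - P = -480 + 5P gives P* = 120, Q* = 120.
Supply starts at P = 96 (where S = 0).
PS = ½(120 − 96)(120) = 1440.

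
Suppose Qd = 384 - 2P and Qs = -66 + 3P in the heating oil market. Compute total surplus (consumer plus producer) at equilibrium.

Total surplus = 17340

Equilibrium: 384 - 2P = -66 + 3P gives P* = 90, Q* = 204.
Demand choke price: P = 192; supply starts at P = 22.
CS = ½(192 − 90)(204) = 10404; PS = ½(90 − 22)(204) = 6936.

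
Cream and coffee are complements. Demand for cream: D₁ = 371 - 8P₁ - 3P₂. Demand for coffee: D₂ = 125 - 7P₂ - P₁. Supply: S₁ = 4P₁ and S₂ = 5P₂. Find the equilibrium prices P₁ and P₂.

Market 1: 371 - 8P₁ - 3P₂ = 4P₁ → 12P₁ + 3P₂ = 371.
Market 2: 12P₂ + P₁ = 125.
Eliminating P₂: 12×(1) − 3×(2) gives 141P₁ = 4077, so P₁ = 1359/47.
Back-substitute into (2): P₂ = (125 − 1×1359/47) / 12 = 1129/141.

P₁ = 1359/47, P₂ = 1129/141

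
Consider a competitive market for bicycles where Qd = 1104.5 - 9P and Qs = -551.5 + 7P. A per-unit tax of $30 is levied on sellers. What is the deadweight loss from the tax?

Deadweight loss = 1771.875

Pre-tax equilibrium: P* = 103.5, Q* = 173.
Tax on sellers shifts supply to Qs = -551.5 + 7(P − 30) = -761.5 + 7P.
1104.5 - 9P = -761.5 + 7P gives buyer price Pb = 116.625; sellers receive Ps = 116.625 − 30 = 86.625.
New quantity: Q = 1104.5 − 9(116.625) = 54.875.
DWL = ½ × 30 × (173 − 54.875) = 1771.875.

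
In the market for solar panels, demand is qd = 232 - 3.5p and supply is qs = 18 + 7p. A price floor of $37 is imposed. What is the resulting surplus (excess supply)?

Surplus = 174.5

Equilibrium price would be p* = 428/21, so the floor at 37 binds.
At p = 37: qd = 102.5, qs = 277.
Surplus = 277 − 102.5 = 174.5.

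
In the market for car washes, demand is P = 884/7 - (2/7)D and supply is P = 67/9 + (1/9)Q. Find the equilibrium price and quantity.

P* = 40.72, Q* = 299.48

Set the two price expressions equal: 884/7 - (2/7)Q = 67/9 + (1/9)Q.
7487/63 = (25/63)Q, so Q* = 299.48.
P* = 884/7 − (2/7)(299.48) = 40.72.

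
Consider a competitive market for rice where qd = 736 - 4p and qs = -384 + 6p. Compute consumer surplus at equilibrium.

Consumer surplus = 10368

Equilibrium: 736 - 4p = -384 + 6p gives p* = 112, q* = 288.
Demand choke price (qd = 0): p = 184.
CS = ½(184 − 112)(288) = 10368.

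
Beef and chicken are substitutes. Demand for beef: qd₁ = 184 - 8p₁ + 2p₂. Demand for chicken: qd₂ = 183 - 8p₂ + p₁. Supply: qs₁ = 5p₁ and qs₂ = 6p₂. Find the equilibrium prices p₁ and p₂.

p₁ = 1471/90, p₂ = 2563/180

Market 1: 184 - 8p₁ + 2p₂ = 5p₁ → 13p₁ - 2p₂ = 184.
Market 2: 14p₂ - p₁ = 183.
Eliminating p₂: 14×(1) + 2×(2) gives 180p₁ = 2942, so p₁ = 1471/90.
Back-substitute into (2): p₂ = (183 + 1×1471/90) / 14 = 2563/180.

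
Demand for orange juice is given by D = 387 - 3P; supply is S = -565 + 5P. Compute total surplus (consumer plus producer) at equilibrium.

Total surplus = 240

Equilibrium: 387 - 3P = -565 + 5P gives P* = 119, Q* = 30.
Demand choke price: P = 129; supply starts at P = 113.
CS = ½(129 − 119)(30) = 150; PS = ½(119 − 113)(30) = 90.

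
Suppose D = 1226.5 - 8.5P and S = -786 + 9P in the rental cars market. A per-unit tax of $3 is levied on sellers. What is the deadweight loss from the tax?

Deadweight loss = 1377/70

Pre-tax equilibrium: P* = 115, Q* = 249.
Tax on sellers shifts supply to S = -786 + 9(P − 3) = -813 + 9P.
1226.5 - 8.5P = -813 + 9P gives buyer price Pb = 4079/35; sellers receive Ps = 4079/35 − 3 = 3974/35.
New quantity: Q = 1226.5 − 8.5(4079/35) = 8256/35.
DWL = ½ × 3 × (249 − 8256/35) = 1377/70.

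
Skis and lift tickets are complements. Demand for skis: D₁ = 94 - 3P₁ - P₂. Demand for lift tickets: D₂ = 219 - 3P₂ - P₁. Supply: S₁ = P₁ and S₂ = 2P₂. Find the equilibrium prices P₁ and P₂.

Market 1: 94 - 3P₁ - P₂ = P₁ → 4P₁ + P₂ = 94.
Market 2: 5P₂ + P₁ = 219.
Eliminating P₂: 5×(1) − 1×(2) gives 19P₁ = 251, so P₁ = 251/19.
Back-substitute into (2): P₂ = (219 − 1×251/19) / 5 = 782/19.

P₁ = 251/19, P₂ = 782/19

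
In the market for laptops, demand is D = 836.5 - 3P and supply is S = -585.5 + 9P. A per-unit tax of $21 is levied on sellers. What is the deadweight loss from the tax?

Pre-tax equilibrium: P* = 118.5, Q* = 481.
Tax on sellers shifts supply to S = -585.5 + 9(P − 21) = -774.5 + 9P.
836.5 - 3P = -774.5 + 9P gives buyer price Pb = 134.25; sellers receive Ps = 134.25 − 21 = 113.25.
New quantity: Q = 836.5 − 3(134.25) = 433.75.
DWL = ½ × 21 × (481 − 433.75) = 496.125.

Deadweight loss = 496.125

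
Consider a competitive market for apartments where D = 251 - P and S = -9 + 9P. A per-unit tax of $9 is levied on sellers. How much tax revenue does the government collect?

Pre-tax equilibrium: P* = 26, Q* = 225.
Tax on sellers shifts supply to S = -9 + 9(P − 9) = -90 + 9P.
251 - P = -90 + 9P gives buyer price Pb = 34.1; sellers receive Ps = 34.1 − 9 = 25.1.
New quantity: Q = 251 − 1(34.1) = 216.9.
Revenue = 9 × 216.9 = 1952.1.

Tax revenue = 1952.1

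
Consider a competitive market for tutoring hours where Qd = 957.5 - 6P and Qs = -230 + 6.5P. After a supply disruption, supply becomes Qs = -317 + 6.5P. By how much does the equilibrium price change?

ΔP = 6.96

Original equilibrium: P* = 95, Q* = 387.5.
New equilibrium: 957.5 - 6P = -317 + 6.5P, so 1274.5 = 12.5P and P' = 101.96; Q' = 957.5 − 6(101.96) = 345.74.
Change in price: 101.96 − 95 = 6.96.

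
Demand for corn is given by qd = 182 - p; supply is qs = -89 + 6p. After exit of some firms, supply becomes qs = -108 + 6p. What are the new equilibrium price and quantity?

Original equilibrium: p* = 271/7, q* = 1003/7.
New equilibrium: 182 - p = -108 + 6p, so 290 = 7p and p' = 290/7; q' = 182 − 1(290/7) = 984/7.

p' = 290/7, q' = 984/7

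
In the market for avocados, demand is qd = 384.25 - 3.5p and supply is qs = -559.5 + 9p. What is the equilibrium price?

p* = 75.5

Set qd = qs: 384.25 - 3.5p = -559.5 + 9p.
943.75 = 12.5p, so p* = 75.5.
q* = 384.25 − 3.5(75.5) = 120.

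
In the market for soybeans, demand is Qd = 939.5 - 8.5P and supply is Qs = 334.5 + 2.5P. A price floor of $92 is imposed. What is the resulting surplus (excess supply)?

Surplus = 407

Equilibrium price would be P* = 55, so the floor at 92 binds.
At P = 92: Qd = 157.5, Qs = 564.5.
Surplus = 564.5 − 157.5 = 407.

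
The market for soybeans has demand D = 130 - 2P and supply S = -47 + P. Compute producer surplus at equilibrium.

Producer surplus = 72

Equilibrium: 130 - 2P = -47 + P gives P* = 59, Q* = 12.
Supply starts at P = 47 (where S = 0).
PS = ½(59 − 47)(12) = 72.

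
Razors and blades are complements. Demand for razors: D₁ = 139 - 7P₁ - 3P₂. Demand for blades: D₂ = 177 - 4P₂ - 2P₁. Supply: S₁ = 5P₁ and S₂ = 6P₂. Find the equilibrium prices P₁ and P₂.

P₁ = 859/114, P₂ = 923/57

Market 1: 139 - 7P₁ - 3P₂ = 5P₁ → 12P₁ + 3P₂ = 139.
Market 2: 10P₂ + 2P₁ = 177.
Eliminating P₂: 10×(1) − 3×(2) gives 114P₁ = 859, so P₁ = 859/114.
Back-substitute into (2): P₂ = (177 − 2×859/114) / 10 = 923/57.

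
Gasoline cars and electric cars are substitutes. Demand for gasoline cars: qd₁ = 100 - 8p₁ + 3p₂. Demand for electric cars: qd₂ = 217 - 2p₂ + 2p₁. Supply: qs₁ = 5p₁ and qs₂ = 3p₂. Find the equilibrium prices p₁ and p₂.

p₁ = 1151/59, p₂ = 3021/59

Market 1: 100 - 8p₁ + 3p₂ = 5p₁ → 13p₁ - 3p₂ = 100.
Market 2: 5p₂ - 2p₁ = 217.
Eliminating p₂: 5×(1) + 3×(2) gives 59p₁ = 1151, so p₁ = 1151/59.
Back-substitute into (2): p₂ = (217 + 2×1151/59) / 5 = 3021/59.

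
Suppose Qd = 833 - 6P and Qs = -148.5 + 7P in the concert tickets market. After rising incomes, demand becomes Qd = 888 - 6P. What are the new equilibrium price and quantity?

P' = 2073/26, Q' = 5325/13

Original equilibrium: P* = 75.5, Q* = 380.
New equilibrium: 888 - 6P = -148.5 + 7P, so 1036.5 = 13P and P' = 2073/26; Q' = 888 − 6(2073/26) = 5325/13.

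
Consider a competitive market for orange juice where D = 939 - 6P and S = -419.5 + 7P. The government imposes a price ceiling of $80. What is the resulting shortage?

Equilibrium price would be P* = 104.5, so the ceiling at 80 binds.
At P = 80: D = 939 − 6(80) = 459, S = -419.5 + 7(80) = 140.5.
Shortage = 459 − 140.5 = 318.5.

Shortage = 318.5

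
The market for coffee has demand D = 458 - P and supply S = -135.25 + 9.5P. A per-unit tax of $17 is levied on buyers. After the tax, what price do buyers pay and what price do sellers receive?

Buyers pay 3019/42, sellers receive 2305/42

Pre-tax equilibrium: P* = 56.5, Q* = 401.5.
Tax on buyers shifts demand to D = 458 − 1(P + 17) = 441 - P.
441 - P = -135.25 + 9.5P gives seller price Ps = 2305/42; buyers pay Pb = 2305/42 + 17 = 3019/42.
New quantity: Q = 458 − 1(3019/42) = 16217/42.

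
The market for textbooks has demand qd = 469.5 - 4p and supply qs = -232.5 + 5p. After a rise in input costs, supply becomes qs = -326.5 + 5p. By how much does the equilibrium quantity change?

Δq = -376/9

Original equilibrium: p* = 78, q* = 157.5.
New equilibrium: 469.5 - 4p = -326.5 + 5p, so 796 = 9p and p' = 796/9; q' = 469.5 − 4(796/9) = 2083/18.
Change in quantity: 2083/18 − 157.5 = -376/9.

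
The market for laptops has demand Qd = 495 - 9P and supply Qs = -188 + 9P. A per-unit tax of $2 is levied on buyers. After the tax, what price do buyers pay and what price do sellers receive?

Buyers pay 701/18, sellers receive 665/18

Pre-tax equilibrium: P* = 683/18, Q* = 153.5.
Tax on buyers shifts demand to Qd = 495 − 9(P + 2) = 477 - 9P.
477 - 9P = -188 + 9P gives seller price Ps = 665/18; buyers pay Pb = 665/18 + 2 = 701/18.
New quantity: Q = 495 − 9(701/18) = 144.5.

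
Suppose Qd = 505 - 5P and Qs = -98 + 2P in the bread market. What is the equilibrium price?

P* = 603/7

Set Qd = Qs: 505 - 5P = -98 + 2P.
603 = 7P, so P* = 603/7.
Q* = 505 − 5(603/7) = 520/7.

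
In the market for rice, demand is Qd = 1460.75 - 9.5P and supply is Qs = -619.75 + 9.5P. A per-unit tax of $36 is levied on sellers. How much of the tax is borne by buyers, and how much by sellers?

Pre-tax equilibrium: P* = 109.5, Q* = 420.5.
Tax on sellers shifts supply to Qs = -619.75 + 9.5(P − 36) = -961.75 + 9.5P.
1460.75 - 9.5P = -961.75 + 9.5P gives buyer price Pb = 127.5; sellers receive Ps = 127.5 − 36 = 91.5.
New quantity: Q = 1460.75 − 9.5(127.5) = 249.5.
Buyer burden = 127.5 − 109.5 = 18; seller burden = 109.5 − 91.5 = 18.

Buyers bear $18, sellers bear $18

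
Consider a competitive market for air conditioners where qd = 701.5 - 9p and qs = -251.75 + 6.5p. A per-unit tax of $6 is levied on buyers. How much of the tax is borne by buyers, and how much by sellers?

Pre-tax equilibrium: p* = 61.5, q* = 148.
Tax on buyers shifts demand to qd = 701.5 − 9(p + 6) = 647.5 - 9p.
647.5 - 9p = -251.75 + 6.5p gives seller price ps = 3597/62; buyers pay pb = 3597/62 + 6 = 3969/62.
New quantity: q = 701.5 − 9(3969/62) = 3886/31.
Buyer burden = 3969/62 − 61.5 = 78/31; seller burden = 61.5 − 3597/62 = 108/31.

Buyers bear 78/31, sellers bear 108/31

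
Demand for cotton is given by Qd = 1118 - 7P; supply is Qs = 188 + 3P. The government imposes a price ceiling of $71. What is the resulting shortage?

Equilibrium price would be P* = 93, so the ceiling at 71 binds.
At P = 71: Qd = 1118 − 7(71) = 621, Qs = 188 + 3(71) = 401.
Shortage = 621 − 401 = 220.

Shortage = 220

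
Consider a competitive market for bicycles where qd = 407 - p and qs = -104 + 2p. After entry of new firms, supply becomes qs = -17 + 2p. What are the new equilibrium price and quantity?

p' = 424/3, q' = 797/3

Original equilibrium: p* = 511/3, q* = 710/3.
New equilibrium: 407 - p = -17 + 2p, so 424 = 3p and p' = 424/3; q' = 407 − 1(424/3) = 797/3.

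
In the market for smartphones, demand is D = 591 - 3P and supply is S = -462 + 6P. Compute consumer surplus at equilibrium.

Equilibrium: 591 - 3P = -462 + 6P gives P* = 117, Q* = 240.
Demand choke price (D = 0): P = 197.
CS = ½(197 − 117)(240) = 9600.

Consumer surplus = 9600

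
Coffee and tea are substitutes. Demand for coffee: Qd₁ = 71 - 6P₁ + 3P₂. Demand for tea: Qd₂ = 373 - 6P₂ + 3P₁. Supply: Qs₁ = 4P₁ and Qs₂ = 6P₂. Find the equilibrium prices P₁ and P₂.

Market 1: 71 - 6P₁ + 3P₂ = 4P₁ → 10P₁ - 3P₂ = 71.
Market 2: 12P₂ - 3P₁ = 373.
Eliminating P₂: 12×(1) + 3×(2) gives 111P₁ = 1971, so P₁ = 657/37.
Back-substitute into (2): P₂ = (373 + 3×657/37) / 12 = 3943/111.

P₁ = 657/37, P₂ = 3943/111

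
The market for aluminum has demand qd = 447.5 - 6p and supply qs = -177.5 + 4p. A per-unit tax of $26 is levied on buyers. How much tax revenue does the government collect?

Tax revenue = 262.6

Pre-tax equilibrium: p* = 62.5, q* = 72.5.
Tax on buyers shifts demand to qd = 447.5 − 6(p + 26) = 291.5 - 6p.
291.5 - 6p = -177.5 + 4p gives seller price ps = 46.9; buyers pay pb = 46.9 + 26 = 72.9.
New quantity: q = 447.5 − 6(72.9) = 10.1.
Revenue = 26 × 10.1 = 262.6.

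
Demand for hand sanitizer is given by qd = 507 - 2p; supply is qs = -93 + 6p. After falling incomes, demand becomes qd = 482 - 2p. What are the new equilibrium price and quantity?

p' = 71.875, q' = 338.25

Original equilibrium: p* = 75, q* = 357.
New equilibrium: 482 - 2p = -93 + 6p, so 575 = 8p and p' = 71.875; q' = 482 − 2(71.875) = 338.25.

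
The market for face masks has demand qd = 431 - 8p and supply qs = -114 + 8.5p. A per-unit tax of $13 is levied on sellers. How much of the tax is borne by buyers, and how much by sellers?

Pre-tax equilibrium: p* = 1090/33, q* = 5503/33.
Tax on sellers shifts supply to qs = -114 + 8.5(p − 13) = -224.5 + 8.5p.
431 - 8p = -224.5 + 8.5p gives buyer price pb = 437/11; sellers receive ps = 437/11 − 13 = 294/11.
New quantity: q = 431 − 8(437/11) = 1245/11.
Buyer burden = 437/11 − 1090/33 = 221/33; seller burden = 1090/33 − 294/11 = 208/33.

Buyers bear 221/33, sellers bear 208/33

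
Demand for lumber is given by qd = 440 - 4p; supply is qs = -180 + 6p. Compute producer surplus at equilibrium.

Equilibrium: 440 - 4p = -180 + 6p gives p* = 62, q* = 192.
Supply starts at p = 30 (where qs = 0).
PS = ½(62 − 30)(192) = 3072.

Producer surplus = 3072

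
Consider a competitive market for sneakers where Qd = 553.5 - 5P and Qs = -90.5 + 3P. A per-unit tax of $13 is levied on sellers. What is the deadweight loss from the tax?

Pre-tax equilibrium: P* = 80.5, Q* = 151.
Tax on sellers shifts supply to Qs = -90.5 + 3(P − 13) = -129.5 + 3P.
553.5 - 5P = -129.5 + 3P gives buyer price Pb = 85.375; sellers receive Ps = 85.375 − 13 = 72.375.
New quantity: Q = 553.5 − 5(85.375) = 126.625.
DWL = ½ × 13 × (151 − 126.625) = 158.4375.

Deadweight loss = 158.4375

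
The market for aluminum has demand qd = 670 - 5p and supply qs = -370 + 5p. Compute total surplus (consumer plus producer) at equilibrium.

Total surplus = 4500

Equilibrium: 670 - 5p = -370 + 5p gives p* = 104, q* = 150.
Demand choke price: p = 134; supply starts at p = 74.
CS = ½(134 − 104)(150) = 2250; PS = ½(104 − 74)(150) = 2250.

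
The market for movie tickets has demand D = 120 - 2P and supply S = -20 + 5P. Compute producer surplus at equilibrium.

Equilibrium: 120 - 2P = -20 + 5P gives P* = 20, Q* = 80.
Supply starts at P = 4 (where S = 0).
PS = ½(20 − 4)(80) = 640.

Producer surplus = 640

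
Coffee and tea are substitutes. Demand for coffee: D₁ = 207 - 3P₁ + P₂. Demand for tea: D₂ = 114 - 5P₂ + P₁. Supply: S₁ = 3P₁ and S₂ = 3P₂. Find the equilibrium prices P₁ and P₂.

P₁ = 1770/47, P₂ = 891/47

Market 1: 207 - 3P₁ + P₂ = 3P₁ → 6P₁ - P₂ = 207.
Market 2: 8P₂ - P₁ = 114.
Eliminating P₂: 8×(1) + 1×(2) gives 47P₁ = 1770, so P₁ = 1770/47.
Back-substitute into (2): P₂ = (114 + 1×1770/47) / 8 = 891/47.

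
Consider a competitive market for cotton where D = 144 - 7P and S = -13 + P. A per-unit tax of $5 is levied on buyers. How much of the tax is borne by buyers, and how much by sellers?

Buyers bear $0.625, sellers bear $4.375

Pre-tax equilibrium: P* = 19.625, Q* = 6.625.
Tax on buyers shifts demand to D = 144 − 7(P + 5) = 109 - 7P.
109 - 7P = -13 + P gives seller price Ps = 15.25; buyers pay Pb = 15.25 + 5 = 20.25.
New quantity: Q = 144 − 7(20.25) = 2.25.
Buyer burden = 20.25 − 19.625 = 0.625; seller burden = 19.625 − 15.25 = 4.375.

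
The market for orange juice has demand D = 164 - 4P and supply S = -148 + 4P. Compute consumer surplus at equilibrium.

Equilibrium: 164 - 4P = -148 + 4P gives P* = 39, Q* = 8.
Demand choke price (D = 0): P = 41.
CS = ½(41 − 39)(8) = 8.

Consumer surplus = 8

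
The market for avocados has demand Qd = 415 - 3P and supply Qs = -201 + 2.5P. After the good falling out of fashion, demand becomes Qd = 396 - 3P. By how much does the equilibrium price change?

ΔP = -38/11

Original equilibrium: P* = 112, Q* = 79.
New equilibrium: 396 - 3P = -201 + 2.5P, so 597 = 5.5P and P' = 1194/11; Q' = 396 − 3(1194/11) = 774/11.
Change in price: 1194/11 − 112 = -38/11.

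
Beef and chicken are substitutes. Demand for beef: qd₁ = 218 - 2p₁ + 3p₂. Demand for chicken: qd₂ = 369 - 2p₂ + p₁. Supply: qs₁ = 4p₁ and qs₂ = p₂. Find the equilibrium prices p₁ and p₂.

Market 1: 218 - 2p₁ + 3p₂ = 4p₁ → 6p₁ - 3p₂ = 218.
Market 2: 3p₂ - p₁ = 369.
Eliminating p₂: 3×(1) + 3×(2) gives 15p₁ = 1761, so p₁ = 117.4.
Back-substitute into (2): p₂ = (369 + 1×117.4) / 3 = 2432/15.

p₁ = 117.4, p₂ = 2432/15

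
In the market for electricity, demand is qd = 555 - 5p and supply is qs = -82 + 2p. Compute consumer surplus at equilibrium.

Consumer surplus = 1000

Equilibrium: 555 - 5p = -82 + 2p gives p* = 91, q* = 100.
Demand choke price (qd = 0): p = 111.
CS = ½(111 − 91)(100) = 1000.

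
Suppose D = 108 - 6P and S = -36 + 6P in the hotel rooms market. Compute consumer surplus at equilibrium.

Equilibrium: 108 - 6P = -36 + 6P gives P* = 12, Q* = 36.
Demand choke price (D = 0): P = 18.
CS = ½(18 − 12)(36) = 108.

Consumer surplus = 108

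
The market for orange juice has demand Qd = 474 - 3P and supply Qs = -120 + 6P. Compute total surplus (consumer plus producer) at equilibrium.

Equilibrium: 474 - 3P = -120 + 6P gives P* = 66, Q* = 276.
Demand choke price: P = 158; supply starts at P = 20.
CS = ½(158 − 66)(276) = 12696; PS = ½(66 − 20)(276) = 6348.

Total surplus = 19044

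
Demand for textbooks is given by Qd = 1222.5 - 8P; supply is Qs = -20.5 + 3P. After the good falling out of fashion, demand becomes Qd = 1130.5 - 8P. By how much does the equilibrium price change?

ΔP = -92/11

Original equilibrium: P* = 113, Q* = 318.5.
New equilibrium: 1130.5 - 8P = -20.5 + 3P, so 1151 = 11P and P' = 1151/11; Q' = 1130.5 − 8(1151/11) = 6455/22.
Change in price: 1151/11 − 113 = -92/11.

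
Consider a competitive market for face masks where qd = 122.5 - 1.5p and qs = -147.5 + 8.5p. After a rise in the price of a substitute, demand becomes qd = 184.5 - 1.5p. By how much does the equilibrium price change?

Original equilibrium: p* = 27, q* = 82.
New equilibrium: 184.5 - 1.5p = -147.5 + 8.5p, so 332 = 10p and p' = 33.2; q' = 184.5 − 1.5(33.2) = 134.7.
Change in price: 33.2 − 27 = 6.2.

Δp = 6.2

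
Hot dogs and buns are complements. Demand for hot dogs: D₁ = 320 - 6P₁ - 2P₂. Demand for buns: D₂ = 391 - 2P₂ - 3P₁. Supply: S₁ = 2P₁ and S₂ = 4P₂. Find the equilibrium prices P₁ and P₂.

Market 1: 320 - 6P₁ - 2P₂ = 2P₁ → 8P₁ + 2P₂ = 320.
Market 2: 6P₂ + 3P₁ = 391.
Eliminating P₂: 6×(1) − 2×(2) gives 42P₁ = 1138, so P₁ = 569/21.
Back-substitute into (2): P₂ = (391 − 3×569/21) / 6 = 1084/21.

P₁ = 569/21, P₂ = 1084/21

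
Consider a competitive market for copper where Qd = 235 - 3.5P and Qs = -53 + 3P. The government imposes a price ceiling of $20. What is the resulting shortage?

Equilibrium price would be P* = 576/13, so the ceiling at 20 binds.
At P = 20: Qd = 235 − 3.5(20) = 165, Qs = -53 + 3(20) = 7.
Shortage = 165 − 7 = 158.

Shortage = 158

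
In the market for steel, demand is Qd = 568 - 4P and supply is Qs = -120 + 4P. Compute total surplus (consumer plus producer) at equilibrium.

Total surplus = 12544

Equilibrium: 568 - 4P = -120 + 4P gives P* = 86, Q* = 224.
Demand choke price: P = 142; supply starts at P = 30.
CS = ½(142 − 86)(224) = 6272; PS = ½(86 − 30)(224) = 6272.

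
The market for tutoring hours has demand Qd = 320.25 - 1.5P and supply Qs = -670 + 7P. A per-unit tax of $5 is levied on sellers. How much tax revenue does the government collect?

Pre-tax equilibrium: P* = 116.5, Q* = 145.5.
Tax on sellers shifts supply to Qs = -670 + 7(P − 5) = -705 + 7P.
320.25 - 1.5P = -705 + 7P gives buyer price Pb = 4101/34; sellers receive Ps = 4101/34 − 5 = 3931/34.
New quantity: Q = 320.25 − 1.5(4101/34) = 4737/34.
Revenue = 5 × 4737/34 = 23685/34.

Tax revenue = 23685/34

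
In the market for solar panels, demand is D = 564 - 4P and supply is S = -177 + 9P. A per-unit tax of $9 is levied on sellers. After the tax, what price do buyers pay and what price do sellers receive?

Pre-tax equilibrium: P* = 57, Q* = 336.
Tax on sellers shifts supply to S = -177 + 9(P − 9) = -258 + 9P.
564 - 4P = -258 + 9P gives buyer price Pb = 822/13; sellers receive Ps = 822/13 − 9 = 705/13.
New quantity: Q = 564 − 4(822/13) = 4044/13.

Buyers pay 822/13, sellers receive 705/13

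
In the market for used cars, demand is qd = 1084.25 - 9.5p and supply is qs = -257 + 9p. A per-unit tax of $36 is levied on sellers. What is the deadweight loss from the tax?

Deadweight loss = 110808/37

Pre-tax equilibrium: p* = 72.5, q* = 395.5.
Tax on sellers shifts supply to qs = -257 + 9(p − 36) = -581 + 9p.
1084.25 - 9.5p = -581 + 9p gives buyer price pb = 6661/74; sellers receive ps = 6661/74 − 36 = 3997/74.
New quantity: q = 1084.25 − 9.5(6661/74) = 16955/74.
DWL = ½ × 36 × (395.5 − 16955/74) = 110808/37.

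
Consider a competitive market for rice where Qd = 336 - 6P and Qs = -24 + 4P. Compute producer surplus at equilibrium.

Producer surplus = 1800

Equilibrium: 336 - 6P = -24 + 4P gives P* = 36, Q* = 120.
Supply starts at P = 6 (where Qs = 0).
PS = ½(36 − 6)(120) = 1800.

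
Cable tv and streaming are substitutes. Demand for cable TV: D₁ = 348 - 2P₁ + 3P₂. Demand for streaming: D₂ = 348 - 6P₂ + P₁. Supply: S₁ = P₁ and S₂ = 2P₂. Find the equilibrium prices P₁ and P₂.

Market 1: 348 - 2P₁ + 3P₂ = P₁ → 3P₁ - 3P₂ = 348.
Market 2: 8P₂ - P₁ = 348.
Eliminating P₂: 8×(1) + 3×(2) gives 21P₁ = 3828, so P₁ = 1276/7.
Back-substitute into (2): P₂ = (348 + 1×1276/7) / 8 = 464/7.

P₁ = 1276/7, P₂ = 464/7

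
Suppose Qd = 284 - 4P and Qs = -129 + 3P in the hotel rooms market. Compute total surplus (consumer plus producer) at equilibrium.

Equilibrium: 284 - 4P = -129 + 3P gives P* = 59, Q* = 48.
Demand choke price: P = 71; supply starts at P = 43.
CS = ½(71 − 59)(48) = 288; PS = ½(59 − 43)(48) = 384.

Total surplus = 672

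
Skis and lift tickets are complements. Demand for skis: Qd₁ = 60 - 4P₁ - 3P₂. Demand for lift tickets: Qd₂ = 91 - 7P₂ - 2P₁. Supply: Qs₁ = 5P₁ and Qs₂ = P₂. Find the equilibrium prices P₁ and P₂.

Market 1: 60 - 4P₁ - 3P₂ = 5P₁ → 9P₁ + 3P₂ = 60.
Market 2: 8P₂ + 2P₁ = 91.
Eliminating P₂: 8×(1) − 3×(2) gives 66P₁ = 207, so P₁ = 69/22.
Back-substitute into (2): P₂ = (91 − 2×69/22) / 8 = 233/22.

P₁ = 69/22, P₂ = 233/22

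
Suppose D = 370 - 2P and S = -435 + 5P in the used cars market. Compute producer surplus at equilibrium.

Producer surplus = 1960

Equilibrium: 370 - 2P = -435 + 5P gives P* = 115, Q* = 140.
Supply starts at P = 87 (where S = 0).
PS = ½(115 − 87)(140) = 1960.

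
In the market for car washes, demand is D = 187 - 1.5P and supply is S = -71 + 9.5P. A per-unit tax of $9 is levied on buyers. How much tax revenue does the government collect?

Pre-tax equilibrium: P* = 258/11, Q* = 1670/11.
Tax on buyers shifts demand to D = 187 − 1.5(P + 9) = 173.5 - 1.5P.
173.5 - 1.5P = -71 + 9.5P gives seller price Ps = 489/22; buyers pay Pb = 489/22 + 9 = 687/22.
New quantity: Q = 187 − 1.5(687/22) = 6167/44.
Revenue = 9 × 6167/44 = 55503/44.

Tax revenue = 55503/44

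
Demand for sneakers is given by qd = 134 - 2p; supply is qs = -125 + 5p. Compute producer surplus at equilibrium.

Producer surplus = 360

Equilibrium: 134 - 2p = -125 + 5p gives p* = 37, q* = 60.
Supply starts at p = 25 (where qs = 0).
PS = ½(37 − 25)(60) = 360.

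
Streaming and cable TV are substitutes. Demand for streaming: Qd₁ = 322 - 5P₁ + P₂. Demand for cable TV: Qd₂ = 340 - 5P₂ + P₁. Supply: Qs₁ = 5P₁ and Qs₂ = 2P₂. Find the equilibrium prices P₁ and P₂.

P₁ = 2594/69, P₂ = 3722/69

Market 1: 322 - 5P₁ + P₂ = 5P₁ → 10P₁ - P₂ = 322.
Market 2: 7P₂ - P₁ = 340.
Eliminating P₂: 7×(1) + 1×(2) gives 69P₁ = 2594, so P₁ = 2594/69.
Back-substitute into (2): P₂ = (340 + 1×2594/69) / 7 = 3722/69.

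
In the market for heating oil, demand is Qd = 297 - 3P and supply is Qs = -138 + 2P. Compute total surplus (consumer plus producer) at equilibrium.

Total surplus = 540

Equilibrium: 297 - 3P = -138 + 2P gives P* = 87, Q* = 36.
Demand choke price: P = 99; supply starts at P = 69.
CS = ½(99 − 87)(36) = 216; PS = ½(87 − 69)(36) = 324.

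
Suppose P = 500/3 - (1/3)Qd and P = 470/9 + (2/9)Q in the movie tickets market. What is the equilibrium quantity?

Set the two price expressions equal: 500/3 - (1/3)Q = 470/9 + (2/9)Q.
1030/9 = (5/9)Q, so Q* = 206.
P* = 500/3 − (1/3)(206) = 98.

Q* = 206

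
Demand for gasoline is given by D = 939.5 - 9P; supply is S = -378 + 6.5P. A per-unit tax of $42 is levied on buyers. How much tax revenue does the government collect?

Pre-tax equilibrium: P* = 85, Q* = 174.5.
Tax on buyers shifts demand to D = 939.5 − 9(P + 42) = 561.5 - 9P.
561.5 - 9P = -378 + 6.5P gives seller price Ps = 1879/31; buyers pay Pb = 1879/31 + 42 = 3181/31.
New quantity: Q = 939.5 − 9(3181/31) = 991/62.
Revenue = 42 × 991/62 = 20811/31.

Tax revenue = 20811/31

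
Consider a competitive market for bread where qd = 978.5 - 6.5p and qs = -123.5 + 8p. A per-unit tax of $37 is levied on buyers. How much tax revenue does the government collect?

Tax revenue = 754985/58

Pre-tax equilibrium: p* = 76, q* = 484.5.
Tax on buyers shifts demand to qd = 978.5 − 6.5(p + 37) = 738 - 6.5p.
738 - 6.5p = -123.5 + 8p gives seller price ps = 1723/29; buyers pay pb = 1723/29 + 37 = 2796/29.
New quantity: q = 978.5 − 6.5(2796/29) = 20405/58.
Revenue = 37 × 20405/58 = 754985/58.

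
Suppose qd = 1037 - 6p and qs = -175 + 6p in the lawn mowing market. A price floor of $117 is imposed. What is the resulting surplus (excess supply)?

Surplus = 192

Equilibrium price would be p* = 101, so the floor at 117 binds.
At p = 117: qd = 335, qs = 527.
Surplus = 527 − 335 = 192.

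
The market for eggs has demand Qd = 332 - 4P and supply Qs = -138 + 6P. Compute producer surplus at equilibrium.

Producer surplus = 1728

Equilibrium: 332 - 4P = -138 + 6P gives P* = 47, Q* = 144.
Supply starts at P = 23 (where Qs = 0).
PS = ½(47 − 23)(144) = 1728.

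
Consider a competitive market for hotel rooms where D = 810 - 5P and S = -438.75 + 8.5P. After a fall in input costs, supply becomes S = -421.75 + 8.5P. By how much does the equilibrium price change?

ΔP = -34/27

Original equilibrium: P* = 92.5, Q* = 347.5.
New equilibrium: 810 - 5P = -421.75 + 8.5P, so 1231.75 = 13.5P and P' = 4927/54; Q' = 810 − 5(4927/54) = 19105/54.
Change in price: 4927/54 − 92.5 = -34/27.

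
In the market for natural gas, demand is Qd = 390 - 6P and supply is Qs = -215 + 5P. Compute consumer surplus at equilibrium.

Equilibrium: 390 - 6P = -215 + 5P gives P* = 55, Q* = 60.
Demand choke price (Qd = 0): P = 65.
CS = ½(65 − 55)(60) = 300.

Consumer surplus = 300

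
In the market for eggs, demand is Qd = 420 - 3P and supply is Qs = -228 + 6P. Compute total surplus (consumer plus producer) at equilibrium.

Total surplus = 10404

Equilibrium: 420 - 3P = -228 + 6P gives P* = 72, Q* = 204.
Demand choke price: P = 140; supply starts at P = 38.
CS = ½(140 − 72)(204) = 6936; PS = ½(72 − 38)(204) = 3468.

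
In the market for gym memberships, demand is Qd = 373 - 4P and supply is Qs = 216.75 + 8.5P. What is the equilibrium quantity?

Q* = 323

Set Qd = Qs: 373 - 4P = 216.75 + 8.5P.
156.25 = 12.5P, so P* = 12.5.
Q* = 373 − 4(12.5) = 323.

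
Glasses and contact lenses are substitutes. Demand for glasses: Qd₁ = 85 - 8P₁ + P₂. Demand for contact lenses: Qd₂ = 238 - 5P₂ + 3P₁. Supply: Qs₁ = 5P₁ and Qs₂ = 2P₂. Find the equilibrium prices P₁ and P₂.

Market 1: 85 - 8P₁ + P₂ = 5P₁ → 13P₁ - P₂ = 85.
Market 2: 7P₂ - 3P₁ = 238.
Eliminating P₂: 7×(1) + 1×(2) gives 88P₁ = 833, so P₁ = 833/88.
Back-substitute into (2): P₂ = (238 + 3×833/88) / 7 = 3349/88.

P₁ = 833/88, P₂ = 3349/88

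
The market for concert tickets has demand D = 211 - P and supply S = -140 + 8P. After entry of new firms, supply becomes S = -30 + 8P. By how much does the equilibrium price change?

Original equilibrium: P* = 39, Q* = 172.
New equilibrium: 211 - P = -30 + 8P, so 241 = 9P and P' = 241/9; Q' = 211 − 1(241/9) = 1658/9.
Change in price: 241/9 − 39 = -110/9.

ΔP = -110/9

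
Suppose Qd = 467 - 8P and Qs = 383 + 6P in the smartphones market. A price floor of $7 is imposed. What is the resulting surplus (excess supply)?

Surplus = 14

Equilibrium price would be P* = 6, so the floor at 7 binds.
At P = 7: Qd = 411, Qs = 425.
Surplus = 425 − 411 = 14.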